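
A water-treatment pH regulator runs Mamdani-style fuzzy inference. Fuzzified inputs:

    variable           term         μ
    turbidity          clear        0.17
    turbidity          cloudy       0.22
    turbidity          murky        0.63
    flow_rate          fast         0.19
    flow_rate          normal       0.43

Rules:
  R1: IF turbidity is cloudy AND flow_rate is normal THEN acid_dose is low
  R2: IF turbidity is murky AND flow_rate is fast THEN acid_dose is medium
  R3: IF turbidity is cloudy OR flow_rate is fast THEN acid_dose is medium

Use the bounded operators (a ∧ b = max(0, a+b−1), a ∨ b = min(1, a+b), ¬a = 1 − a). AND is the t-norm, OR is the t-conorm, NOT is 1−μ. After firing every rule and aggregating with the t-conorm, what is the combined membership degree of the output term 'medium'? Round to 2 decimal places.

0.41

R1: cloudy=0.22, normal=0.43; AND[max(0, a+b−1)] → w = 0.00
R2: murky=0.63, fast=0.19; AND[max(0, a+b−1)] → w = 0.00
R3: cloudy=0.22, fast=0.19; OR[min(1, a+b)] → w = 0.41
Rules with consequent 'medium': {R2, R3} → strengths 0.00, 0.41
Aggregate via t-conorm [min(1, a+b)]: 0.41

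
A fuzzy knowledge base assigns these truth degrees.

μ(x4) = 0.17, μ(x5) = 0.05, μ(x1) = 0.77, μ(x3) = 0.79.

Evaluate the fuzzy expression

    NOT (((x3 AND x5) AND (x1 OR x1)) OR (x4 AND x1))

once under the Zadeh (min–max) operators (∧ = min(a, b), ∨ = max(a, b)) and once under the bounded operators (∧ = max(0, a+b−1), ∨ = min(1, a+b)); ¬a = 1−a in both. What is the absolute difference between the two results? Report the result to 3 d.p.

Under Zadeh (min–max):
  x3 AND x5 = min(a, b) on (0.79, 0.05) = 0.05
  x1 OR x1 = max(a, b) on (0.77, 0.77) = 0.77
  (x3 AND x5) AND (x1 OR x1) = min(a, b) on (0.05, 0.77) = 0.05
  x4 AND x1 = min(a, b) on (0.17, 0.77) = 0.17
  ((x3 AND x5) AND (x1 OR x1)) OR (x4 AND x1) = max(a, b) on (0.05, 0.17) = 0.17
  NOT (((x3 AND x5) AND (x1 OR x1)) OR (x4 AND x1)) = 1 − 0.17 = 0.83
  → value = 0.8300
Under bounded:
  x3 AND x5 = max(0, a+b−1) on (0.79, 0.05) = 0.00
  x1 OR x1 = min(1, a+b) on (0.77, 0.77) = 1.00
  (x3 AND x5) AND (x1 OR x1) = max(0, a+b−1) on (0.00, 1.00) = 0.00
  x4 AND x1 = max(0, a+b−1) on (0.17, 0.77) = 0.00
  ((x3 AND x5) AND (x1 OR x1)) OR (x4 AND x1) = min(1, a+b) on (0.00, 0.00) = 0.00
  NOT (((x3 AND x5) AND (x1 OR x1)) OR (x4 AND x1)) = 1 − 0.00 = 1.00
  → value = 1.0000
|0.8300 − 1.0000| = 0.170

0.170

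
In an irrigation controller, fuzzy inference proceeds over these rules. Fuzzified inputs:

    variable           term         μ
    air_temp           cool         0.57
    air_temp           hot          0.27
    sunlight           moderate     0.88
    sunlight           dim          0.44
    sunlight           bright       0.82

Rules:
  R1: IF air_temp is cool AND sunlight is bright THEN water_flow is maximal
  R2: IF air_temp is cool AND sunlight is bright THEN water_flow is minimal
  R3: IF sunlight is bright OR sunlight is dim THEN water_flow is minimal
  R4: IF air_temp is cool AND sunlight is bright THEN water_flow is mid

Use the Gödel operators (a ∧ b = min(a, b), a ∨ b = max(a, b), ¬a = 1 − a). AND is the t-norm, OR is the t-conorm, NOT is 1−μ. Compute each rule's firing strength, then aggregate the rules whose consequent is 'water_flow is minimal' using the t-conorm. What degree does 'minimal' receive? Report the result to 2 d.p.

0.82

R1: cool=0.57, bright=0.82; AND[min(a, b)] → w = 0.57
R2: cool=0.57, bright=0.82; AND[min(a, b)] → w = 0.57
R3: bright=0.82, dim=0.44; OR[max(a, b)] → w = 0.82
R4: cool=0.57, bright=0.82; AND[min(a, b)] → w = 0.57
Rules with consequent 'minimal': {R2, R3} → strengths 0.57, 0.82
Aggregate via t-conorm [max(a, b)]: 0.82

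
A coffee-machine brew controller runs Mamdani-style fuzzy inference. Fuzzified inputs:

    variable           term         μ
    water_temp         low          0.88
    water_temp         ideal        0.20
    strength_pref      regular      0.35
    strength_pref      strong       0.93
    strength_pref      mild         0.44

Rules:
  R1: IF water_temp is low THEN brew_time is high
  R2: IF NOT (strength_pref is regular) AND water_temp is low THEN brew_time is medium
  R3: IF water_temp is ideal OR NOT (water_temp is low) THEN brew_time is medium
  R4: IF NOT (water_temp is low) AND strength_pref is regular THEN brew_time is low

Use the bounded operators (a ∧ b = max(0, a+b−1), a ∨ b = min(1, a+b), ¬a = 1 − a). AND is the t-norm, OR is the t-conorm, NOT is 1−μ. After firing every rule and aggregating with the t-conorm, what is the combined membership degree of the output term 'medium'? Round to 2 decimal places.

R1: low=0.88 → w = 0.88
R2: ¬regular=1−0.35=0.65, low=0.88; AND[max(0, a+b−1)] → w = 0.53
R3: ideal=0.20, ¬low=1−0.88=0.12; OR[min(1, a+b)] → w = 0.32
R4: ¬low=1−0.88=0.12, regular=0.35; AND[max(0, a+b−1)] → w = 0.00
Rules with consequent 'medium': {R2, R3} → strengths 0.53, 0.32
Aggregate via t-conorm [min(1, a+b)]: 0.85

0.85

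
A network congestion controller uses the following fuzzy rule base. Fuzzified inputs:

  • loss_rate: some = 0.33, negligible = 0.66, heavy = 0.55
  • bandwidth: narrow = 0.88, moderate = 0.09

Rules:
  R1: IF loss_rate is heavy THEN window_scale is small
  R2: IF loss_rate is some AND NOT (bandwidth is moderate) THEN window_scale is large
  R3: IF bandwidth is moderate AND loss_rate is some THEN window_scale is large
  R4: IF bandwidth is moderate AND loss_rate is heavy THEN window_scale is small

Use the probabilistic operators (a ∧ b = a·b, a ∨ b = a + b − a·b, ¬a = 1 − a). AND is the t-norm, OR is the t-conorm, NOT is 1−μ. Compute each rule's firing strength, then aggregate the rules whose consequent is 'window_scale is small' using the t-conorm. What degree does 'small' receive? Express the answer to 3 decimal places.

0.572

R1: heavy=0.55 → w = 0.5500
R2: some=0.33, ¬moderate=1−0.09=0.91; AND[a·b] → w = 0.3003
R3: moderate=0.09, some=0.33; AND[a·b] → w = 0.0297
R4: moderate=0.09, heavy=0.55; AND[a·b] → w = 0.0495
Rules with consequent 'small': {R1, R4} → strengths 0.5500, 0.0495
Aggregate via t-conorm [a + b − a·b]: 0.5723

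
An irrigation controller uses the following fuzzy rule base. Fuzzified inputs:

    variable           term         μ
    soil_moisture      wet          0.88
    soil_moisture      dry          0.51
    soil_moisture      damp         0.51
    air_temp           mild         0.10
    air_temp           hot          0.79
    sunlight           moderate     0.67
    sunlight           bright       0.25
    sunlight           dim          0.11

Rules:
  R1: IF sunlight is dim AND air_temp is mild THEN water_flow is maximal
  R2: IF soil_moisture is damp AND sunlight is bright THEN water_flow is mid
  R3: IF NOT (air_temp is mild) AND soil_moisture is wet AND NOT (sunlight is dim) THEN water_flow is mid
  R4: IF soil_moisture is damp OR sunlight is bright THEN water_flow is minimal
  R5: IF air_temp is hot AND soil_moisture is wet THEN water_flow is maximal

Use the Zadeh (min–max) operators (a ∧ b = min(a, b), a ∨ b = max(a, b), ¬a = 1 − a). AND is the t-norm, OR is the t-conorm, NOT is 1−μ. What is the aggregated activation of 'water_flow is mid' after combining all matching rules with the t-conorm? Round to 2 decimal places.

0.88

R1: dim=0.11, mild=0.10; AND[min(a, b)] → w = 0.10
R2: damp=0.51, bright=0.25; AND[min(a, b)] → w = 0.25
R3: ¬mild=1−0.10=0.90, wet=0.88, ¬dim=1−0.11=0.89; AND[min(a, b)] → w = 0.88
R4: damp=0.51, bright=0.25; OR[max(a, b)] → w = 0.51
R5: hot=0.79, wet=0.88; AND[min(a, b)] → w = 0.79
Rules with consequent 'mid': {R2, R3} → strengths 0.25, 0.88
Aggregate via t-conorm [max(a, b)]: 0.88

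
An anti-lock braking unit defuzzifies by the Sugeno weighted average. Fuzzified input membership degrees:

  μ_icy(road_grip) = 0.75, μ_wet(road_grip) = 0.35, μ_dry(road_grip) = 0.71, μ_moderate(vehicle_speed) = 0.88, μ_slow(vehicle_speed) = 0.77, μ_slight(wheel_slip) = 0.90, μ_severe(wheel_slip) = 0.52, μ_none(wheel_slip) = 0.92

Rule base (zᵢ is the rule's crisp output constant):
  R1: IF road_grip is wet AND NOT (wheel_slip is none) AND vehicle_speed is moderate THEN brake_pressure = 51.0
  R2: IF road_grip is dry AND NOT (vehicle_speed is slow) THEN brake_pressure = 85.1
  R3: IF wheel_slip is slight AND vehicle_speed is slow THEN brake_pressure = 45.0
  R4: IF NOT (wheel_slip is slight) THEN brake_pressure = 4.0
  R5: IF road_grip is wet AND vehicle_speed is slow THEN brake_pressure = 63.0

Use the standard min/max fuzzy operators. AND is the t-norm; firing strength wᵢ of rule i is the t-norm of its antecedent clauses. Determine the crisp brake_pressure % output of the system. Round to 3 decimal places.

R1 (z=51.0): wet=0.35, ¬none=1−0.92=0.08, moderate=0.88; AND[min(a, b)] → w = 0.08
R2 (z=85.1): dry=0.71, ¬slow=1−0.77=0.23; AND[min(a, b)] → w = 0.23
R3 (z=45.0): slight=0.90, slow=0.77; AND[min(a, b)] → w = 0.77
R4 (z=4.0): ¬slight=1−0.90=0.10 → w = 0.10
R5 (z=63.0): wet=0.35, slow=0.77; AND[min(a, b)] → w = 0.35
Weighted average = (0.08·51.0 + 0.23·85.1 + 0.77·45.0 + 0.10·4.0 + 0.35·63.0) / (0.08 + 0.23 + 0.77 + 0.10 + 0.35)
  = 80.7530 / 1.5300 = 52.780

52.780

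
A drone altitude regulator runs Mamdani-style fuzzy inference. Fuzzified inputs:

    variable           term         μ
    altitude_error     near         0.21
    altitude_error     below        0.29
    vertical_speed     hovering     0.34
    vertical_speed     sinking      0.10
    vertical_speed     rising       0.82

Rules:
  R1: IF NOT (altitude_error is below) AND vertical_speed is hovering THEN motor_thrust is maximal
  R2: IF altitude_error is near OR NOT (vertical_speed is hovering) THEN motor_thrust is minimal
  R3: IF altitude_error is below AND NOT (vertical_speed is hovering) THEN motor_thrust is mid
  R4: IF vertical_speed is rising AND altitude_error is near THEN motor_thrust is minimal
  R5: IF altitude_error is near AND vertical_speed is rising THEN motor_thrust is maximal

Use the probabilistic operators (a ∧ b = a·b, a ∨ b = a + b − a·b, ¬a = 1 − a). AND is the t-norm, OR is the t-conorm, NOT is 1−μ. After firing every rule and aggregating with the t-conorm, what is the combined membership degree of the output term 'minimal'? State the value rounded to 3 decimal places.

0.778

R1: ¬below=1−0.29=0.71, hovering=0.34; AND[a·b] → w = 0.2414
R2: near=0.21, ¬hovering=1−0.34=0.66; OR[a + b − a·b] → w = 0.7314
R3: below=0.29, ¬hovering=1−0.34=0.66; AND[a·b] → w = 0.1914
R4: rising=0.82, near=0.21; AND[a·b] → w = 0.1722
R5: near=0.21, rising=0.82; AND[a·b] → w = 0.1722
Rules with consequent 'minimal': {R2, R4} → strengths 0.7314, 0.1722
Aggregate via t-conorm [a + b − a·b]: 0.7777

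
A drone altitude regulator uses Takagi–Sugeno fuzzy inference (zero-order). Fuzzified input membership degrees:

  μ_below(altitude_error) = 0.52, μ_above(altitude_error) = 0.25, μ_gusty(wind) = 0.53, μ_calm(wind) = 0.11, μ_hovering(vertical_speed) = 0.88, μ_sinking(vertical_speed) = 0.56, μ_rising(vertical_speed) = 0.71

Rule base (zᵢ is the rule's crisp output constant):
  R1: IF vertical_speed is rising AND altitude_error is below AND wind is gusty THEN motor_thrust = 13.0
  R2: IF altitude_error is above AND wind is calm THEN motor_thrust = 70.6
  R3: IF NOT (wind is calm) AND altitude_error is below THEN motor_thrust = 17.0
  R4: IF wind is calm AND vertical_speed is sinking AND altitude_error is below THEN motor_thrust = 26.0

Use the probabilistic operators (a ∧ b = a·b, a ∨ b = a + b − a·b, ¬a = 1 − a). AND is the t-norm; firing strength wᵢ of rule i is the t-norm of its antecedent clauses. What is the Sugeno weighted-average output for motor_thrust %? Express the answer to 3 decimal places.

R1 (z=13.0): rising=0.71, below=0.52, gusty=0.53; AND[a·b] → w = 0.1957
R2 (z=70.6): above=0.25, calm=0.11; AND[a·b] → w = 0.0275
R3 (z=17.0): ¬calm=1−0.11=0.89, below=0.52; AND[a·b] → w = 0.4628
R4 (z=26.0): calm=0.11, sinking=0.56, below=0.52; AND[a·b] → w = 0.0320
Weighted average = (0.1957·13.0 + 0.0275·70.6 + 0.4628·17.0 + 0.0320·26.0) / (0.1957 + 0.0275 + 0.4628 + 0.0320)
  = 13.1857 / 0.7180 = 18.364

18.364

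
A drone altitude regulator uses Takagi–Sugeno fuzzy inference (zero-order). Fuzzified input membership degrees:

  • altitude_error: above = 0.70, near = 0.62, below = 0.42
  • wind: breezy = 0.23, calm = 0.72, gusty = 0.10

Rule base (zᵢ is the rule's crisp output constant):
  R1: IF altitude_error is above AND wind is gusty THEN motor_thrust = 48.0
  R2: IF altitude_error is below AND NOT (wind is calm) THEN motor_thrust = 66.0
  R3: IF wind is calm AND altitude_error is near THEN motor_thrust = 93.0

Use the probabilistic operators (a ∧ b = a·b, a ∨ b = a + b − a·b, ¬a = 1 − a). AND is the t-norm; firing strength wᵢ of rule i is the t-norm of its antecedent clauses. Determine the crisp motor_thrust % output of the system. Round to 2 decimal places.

R1 (z=48.0): above=0.70, gusty=0.10; AND[a·b] → w = 0.0700
R2 (z=66.0): below=0.42, ¬calm=1−0.72=0.28; AND[a·b] → w = 0.1176
R3 (z=93.0): calm=0.72, near=0.62; AND[a·b] → w = 0.4464
Weighted average = (0.0700·48.0 + 0.1176·66.0 + 0.4464·93.0) / (0.0700 + 0.1176 + 0.4464)
  = 52.6368 / 0.6340 = 83.02

83.02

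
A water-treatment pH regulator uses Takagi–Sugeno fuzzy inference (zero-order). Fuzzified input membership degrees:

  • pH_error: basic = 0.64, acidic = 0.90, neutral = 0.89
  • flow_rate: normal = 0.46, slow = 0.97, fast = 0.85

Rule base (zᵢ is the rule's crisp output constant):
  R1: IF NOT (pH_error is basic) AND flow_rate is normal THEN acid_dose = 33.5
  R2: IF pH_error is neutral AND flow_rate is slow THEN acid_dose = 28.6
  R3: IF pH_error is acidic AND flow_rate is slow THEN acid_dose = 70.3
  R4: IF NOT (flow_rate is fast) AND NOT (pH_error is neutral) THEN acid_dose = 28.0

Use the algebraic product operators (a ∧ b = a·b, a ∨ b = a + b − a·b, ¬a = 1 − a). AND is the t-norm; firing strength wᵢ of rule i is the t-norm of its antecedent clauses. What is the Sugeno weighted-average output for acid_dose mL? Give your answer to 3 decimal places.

R1 (z=33.5): ¬basic=1−0.64=0.36, normal=0.46; AND[a·b] → w = 0.1656
R2 (z=28.6): neutral=0.89, slow=0.97; AND[a·b] → w = 0.8633
R3 (z=70.3): acidic=0.90, slow=0.97; AND[a·b] → w = 0.8730
R4 (z=28.0): ¬fast=1−0.85=0.15, ¬neutral=1−0.89=0.11; AND[a·b] → w = 0.0165
Weighted average = (0.1656·33.5 + 0.8633·28.6 + 0.8730·70.3 + 0.0165·28.0) / (0.1656 + 0.8633 + 0.8730 + 0.0165)
  = 92.0719 / 1.9184 = 47.994

47.994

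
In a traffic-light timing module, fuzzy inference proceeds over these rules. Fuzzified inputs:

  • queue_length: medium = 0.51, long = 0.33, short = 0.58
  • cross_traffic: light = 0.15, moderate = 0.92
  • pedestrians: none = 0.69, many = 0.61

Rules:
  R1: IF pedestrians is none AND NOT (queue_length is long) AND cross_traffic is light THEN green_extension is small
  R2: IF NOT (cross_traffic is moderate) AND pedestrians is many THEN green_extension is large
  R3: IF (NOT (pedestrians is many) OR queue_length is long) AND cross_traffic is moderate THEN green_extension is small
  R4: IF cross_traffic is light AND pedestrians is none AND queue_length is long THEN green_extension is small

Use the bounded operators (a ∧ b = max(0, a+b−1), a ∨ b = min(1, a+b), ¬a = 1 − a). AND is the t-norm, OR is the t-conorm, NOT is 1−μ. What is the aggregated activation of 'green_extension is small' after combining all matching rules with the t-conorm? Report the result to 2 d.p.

R1: none=0.69, ¬long=1−0.33=0.67, light=0.15; AND[max(0, a+b−1)] → w = 0.00
R2: ¬moderate=1−0.92=0.08, many=0.61; AND[max(0, a+b−1)] → w = 0.00
R3: (¬many=1−0.61=0.39 OR long=0.33) = 0.72; AND[max(0, a+b−1)] with moderate=0.92 → w = 0.64
R4: light=0.15, none=0.69, long=0.33; AND[max(0, a+b−1)] → w = 0.00
Rules with consequent 'small': {R1, R3, R4} → strengths 0.00, 0.64, 0.00
Aggregate via t-conorm [min(1, a+b)]: 0.64

0.64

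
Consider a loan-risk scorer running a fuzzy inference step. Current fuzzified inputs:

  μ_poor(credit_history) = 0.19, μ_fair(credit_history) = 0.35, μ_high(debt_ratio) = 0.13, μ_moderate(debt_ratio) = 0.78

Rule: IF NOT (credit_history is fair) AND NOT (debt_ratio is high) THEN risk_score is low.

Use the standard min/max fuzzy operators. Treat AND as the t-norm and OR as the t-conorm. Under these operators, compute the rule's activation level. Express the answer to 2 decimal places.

0.65

firing strength: ¬fair=1−0.35=0.65, ¬high=1−0.13=0.87; AND[min(a, b)] → w = 0.65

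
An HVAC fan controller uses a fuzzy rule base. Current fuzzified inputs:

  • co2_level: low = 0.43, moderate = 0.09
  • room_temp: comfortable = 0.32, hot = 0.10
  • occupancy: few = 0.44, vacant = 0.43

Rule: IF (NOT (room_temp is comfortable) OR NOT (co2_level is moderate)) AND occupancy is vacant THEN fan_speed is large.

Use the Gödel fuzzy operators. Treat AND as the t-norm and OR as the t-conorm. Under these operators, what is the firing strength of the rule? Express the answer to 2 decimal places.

0.43

firing strength: (¬comfortable=1−0.32=0.68 OR ¬moderate=1−0.09=0.91) = 0.91; AND[min(a, b)] with vacant=0.43 → w = 0.43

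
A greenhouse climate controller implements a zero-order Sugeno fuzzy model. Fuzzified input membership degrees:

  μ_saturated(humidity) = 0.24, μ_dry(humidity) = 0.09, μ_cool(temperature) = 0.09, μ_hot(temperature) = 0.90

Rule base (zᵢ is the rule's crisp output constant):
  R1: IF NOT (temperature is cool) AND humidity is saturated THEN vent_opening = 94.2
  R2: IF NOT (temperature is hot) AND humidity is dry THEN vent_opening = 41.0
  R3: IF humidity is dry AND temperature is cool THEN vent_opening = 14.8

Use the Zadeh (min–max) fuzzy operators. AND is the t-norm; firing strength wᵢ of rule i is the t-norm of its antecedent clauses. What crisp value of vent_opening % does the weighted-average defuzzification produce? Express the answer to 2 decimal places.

65.79

R1 (z=94.2): ¬cool=1−0.09=0.91, saturated=0.24; AND[min(a, b)] → w = 0.24
R2 (z=41.0): ¬hot=1−0.90=0.10, dry=0.09; AND[min(a, b)] → w = 0.09
R3 (z=14.8): dry=0.09, cool=0.09; AND[min(a, b)] → w = 0.09
Weighted average = (0.24·94.2 + 0.09·41.0 + 0.09·14.8) / (0.24 + 0.09 + 0.09)
  = 27.6300 / 0.4200 = 65.79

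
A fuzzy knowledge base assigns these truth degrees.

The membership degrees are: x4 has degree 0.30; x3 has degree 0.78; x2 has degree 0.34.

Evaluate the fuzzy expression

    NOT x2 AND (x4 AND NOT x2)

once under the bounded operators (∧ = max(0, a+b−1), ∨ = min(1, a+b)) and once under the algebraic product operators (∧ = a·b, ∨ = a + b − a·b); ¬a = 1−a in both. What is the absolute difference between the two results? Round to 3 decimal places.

0.131

Under bounded:
  NOT x2 = 1 − 0.34 = 0.66
  NOT x2 = 1 − 0.34 = 0.66
  x4 AND NOT x2 = max(0, a+b−1) on (0.30, 0.66) = 0.00
  NOT x2 AND (x4 AND NOT x2) = max(0, a+b−1) on (0.66, 0.00) = 0.00
  → value = 0.0000
Under algebraic product:
  NOT x2 = 1 − 0.3400 = 0.6600
  NOT x2 = 1 − 0.3400 = 0.6600
  x4 AND NOT x2 = a·b on (0.3000, 0.6600) = 0.1980
  NOT x2 AND (x4 AND NOT x2) = a·b on (0.6600, 0.1980) = 0.1307
  → value = 0.1307
|0.0000 − 0.1307| = 0.131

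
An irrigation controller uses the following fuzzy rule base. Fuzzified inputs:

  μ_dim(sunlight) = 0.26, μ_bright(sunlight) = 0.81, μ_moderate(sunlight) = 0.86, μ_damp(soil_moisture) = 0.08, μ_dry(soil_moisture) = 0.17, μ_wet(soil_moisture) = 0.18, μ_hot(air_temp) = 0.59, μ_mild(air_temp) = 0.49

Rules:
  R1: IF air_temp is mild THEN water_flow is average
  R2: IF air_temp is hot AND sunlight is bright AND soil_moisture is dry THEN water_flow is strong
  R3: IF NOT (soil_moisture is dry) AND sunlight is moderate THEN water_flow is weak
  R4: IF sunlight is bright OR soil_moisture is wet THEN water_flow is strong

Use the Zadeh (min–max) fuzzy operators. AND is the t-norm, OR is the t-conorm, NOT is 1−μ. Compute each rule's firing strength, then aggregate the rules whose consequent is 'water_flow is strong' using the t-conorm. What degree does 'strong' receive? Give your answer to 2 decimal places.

R1: mild=0.49 → w = 0.49
R2: hot=0.59, bright=0.81, dry=0.17; AND[min(a, b)] → w = 0.17
R3: ¬dry=1−0.17=0.83, moderate=0.86; AND[min(a, b)] → w = 0.83
R4: bright=0.81, wet=0.18; OR[max(a, b)] → w = 0.81
Rules with consequent 'strong': {R2, R4} → strengths 0.17, 0.81
Aggregate via t-conorm [max(a, b)]: 0.81

0.81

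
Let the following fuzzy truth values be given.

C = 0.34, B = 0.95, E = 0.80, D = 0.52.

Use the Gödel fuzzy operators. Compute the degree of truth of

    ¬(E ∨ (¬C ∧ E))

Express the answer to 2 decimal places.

0.20

¬C = 1 − 0.34 = 0.66
¬C ∧ E = min(a, b) on (0.66, 0.80) = 0.66
E ∨ (¬C ∧ E) = max(a, b) on (0.80, 0.66) = 0.80
¬(E ∨ (¬C ∧ E)) = 1 − 0.80 = 0.20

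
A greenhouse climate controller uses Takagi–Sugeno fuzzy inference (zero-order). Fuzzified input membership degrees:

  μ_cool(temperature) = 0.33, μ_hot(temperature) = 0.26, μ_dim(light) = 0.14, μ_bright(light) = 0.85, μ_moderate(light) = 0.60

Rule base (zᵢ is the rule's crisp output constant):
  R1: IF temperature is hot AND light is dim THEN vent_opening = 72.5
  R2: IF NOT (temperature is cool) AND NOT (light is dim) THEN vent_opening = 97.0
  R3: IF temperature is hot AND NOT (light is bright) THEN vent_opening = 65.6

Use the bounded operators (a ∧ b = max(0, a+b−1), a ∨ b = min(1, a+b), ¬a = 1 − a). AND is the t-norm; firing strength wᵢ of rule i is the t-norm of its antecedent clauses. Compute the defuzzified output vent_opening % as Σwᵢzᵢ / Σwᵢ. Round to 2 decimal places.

R1 (z=72.5): hot=0.26, dim=0.14; AND[max(0, a+b−1)] → w = 0.00
R2 (z=97.0): ¬cool=1−0.33=0.67, ¬dim=1−0.14=0.86; AND[max(0, a+b−1)] → w = 0.53
R3 (z=65.6): hot=0.26, ¬bright=1−0.85=0.15; AND[max(0, a+b−1)] → w = 0.00
Weighted average = (0.00·72.5 + 0.53·97.0 + 0.00·65.6) / (0.00 + 0.53 + 0.00)
  = 51.4100 / 0.5300 = 97.00

97.00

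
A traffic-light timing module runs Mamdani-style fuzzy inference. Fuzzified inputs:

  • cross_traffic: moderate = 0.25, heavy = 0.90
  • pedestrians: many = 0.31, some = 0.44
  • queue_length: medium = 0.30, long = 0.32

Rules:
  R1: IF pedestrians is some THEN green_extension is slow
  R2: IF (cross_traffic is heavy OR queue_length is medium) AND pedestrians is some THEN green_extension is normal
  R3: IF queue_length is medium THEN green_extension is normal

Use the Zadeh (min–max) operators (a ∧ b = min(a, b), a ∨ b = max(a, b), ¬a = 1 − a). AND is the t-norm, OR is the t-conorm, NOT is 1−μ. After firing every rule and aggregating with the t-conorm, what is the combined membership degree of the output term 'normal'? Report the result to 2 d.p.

0.44

R1: some=0.44 → w = 0.44
R2: (heavy=0.90 OR medium=0.30) = 0.90; AND[min(a, b)] with some=0.44 → w = 0.44
R3: medium=0.30 → w = 0.30
Rules with consequent 'normal': {R2, R3} → strengths 0.44, 0.30
Aggregate via t-conorm [max(a, b)]: 0.44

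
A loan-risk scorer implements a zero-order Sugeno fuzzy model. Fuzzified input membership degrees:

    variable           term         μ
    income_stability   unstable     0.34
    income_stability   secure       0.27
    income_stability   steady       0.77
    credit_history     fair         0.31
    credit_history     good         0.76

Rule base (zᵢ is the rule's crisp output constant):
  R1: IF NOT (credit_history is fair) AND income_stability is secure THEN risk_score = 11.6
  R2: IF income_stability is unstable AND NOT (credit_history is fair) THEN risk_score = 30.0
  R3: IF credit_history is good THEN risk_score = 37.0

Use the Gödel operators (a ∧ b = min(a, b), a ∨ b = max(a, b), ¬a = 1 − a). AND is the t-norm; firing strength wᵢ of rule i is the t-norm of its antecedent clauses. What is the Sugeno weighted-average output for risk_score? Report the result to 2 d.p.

R1 (z=11.6): ¬fair=1−0.31=0.69, secure=0.27; AND[min(a, b)] → w = 0.27
R2 (z=30.0): unstable=0.34, ¬fair=1−0.31=0.69; AND[min(a, b)] → w = 0.34
R3 (z=37.0): good=0.76 → w = 0.76
Weighted average = (0.27·11.6 + 0.34·30.0 + 0.76·37.0) / (0.27 + 0.34 + 0.76)
  = 41.4520 / 1.3700 = 30.26

30.26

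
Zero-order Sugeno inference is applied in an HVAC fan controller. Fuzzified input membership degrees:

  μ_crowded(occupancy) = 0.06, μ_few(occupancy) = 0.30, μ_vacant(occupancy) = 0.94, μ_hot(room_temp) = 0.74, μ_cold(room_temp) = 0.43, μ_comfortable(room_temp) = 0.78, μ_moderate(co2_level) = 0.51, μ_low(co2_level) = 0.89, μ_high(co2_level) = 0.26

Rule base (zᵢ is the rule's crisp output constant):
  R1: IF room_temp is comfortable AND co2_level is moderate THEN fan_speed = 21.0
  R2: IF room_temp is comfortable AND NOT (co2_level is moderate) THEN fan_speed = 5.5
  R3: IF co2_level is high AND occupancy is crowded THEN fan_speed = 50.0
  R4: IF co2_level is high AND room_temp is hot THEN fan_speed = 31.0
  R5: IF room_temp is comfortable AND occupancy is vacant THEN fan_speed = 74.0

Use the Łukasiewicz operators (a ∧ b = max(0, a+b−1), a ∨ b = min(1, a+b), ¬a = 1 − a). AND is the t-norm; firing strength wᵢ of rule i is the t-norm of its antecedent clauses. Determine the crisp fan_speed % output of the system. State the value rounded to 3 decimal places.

R1 (z=21.0): comfortable=0.78, moderate=0.51; AND[max(0, a+b−1)] → w = 0.29
R2 (z=5.5): comfortable=0.78, ¬moderate=1−0.51=0.49; AND[max(0, a+b−1)] → w = 0.27
R3 (z=50.0): high=0.26, crowded=0.06; AND[max(0, a+b−1)] → w = 0.00
R4 (z=31.0): high=0.26, hot=0.74; AND[max(0, a+b−1)] → w = 0.00
R5 (z=74.0): comfortable=0.78, vacant=0.94; AND[max(0, a+b−1)] → w = 0.72
Weighted average = (0.29·21.0 + 0.27·5.5 + 0.00·50.0 + 0.00·31.0 + 0.72·74.0) / (0.29 + 0.27 + 0.00 + 0.00 + 0.72)
  = 60.8550 / 1.2800 = 47.543

47.543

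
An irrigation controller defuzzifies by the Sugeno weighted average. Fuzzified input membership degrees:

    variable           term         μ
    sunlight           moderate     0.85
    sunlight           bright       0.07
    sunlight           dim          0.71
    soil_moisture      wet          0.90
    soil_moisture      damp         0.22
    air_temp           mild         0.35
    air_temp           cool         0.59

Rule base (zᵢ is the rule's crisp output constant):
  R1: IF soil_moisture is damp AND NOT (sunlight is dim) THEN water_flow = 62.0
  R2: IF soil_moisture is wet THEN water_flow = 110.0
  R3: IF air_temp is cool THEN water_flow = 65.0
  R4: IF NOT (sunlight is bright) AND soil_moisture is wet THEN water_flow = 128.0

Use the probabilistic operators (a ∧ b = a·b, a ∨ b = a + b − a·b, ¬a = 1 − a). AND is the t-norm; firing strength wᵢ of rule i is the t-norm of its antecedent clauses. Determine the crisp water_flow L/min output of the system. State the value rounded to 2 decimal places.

103.92

R1 (z=62.0): damp=0.22, ¬dim=1−0.71=0.29; AND[a·b] → w = 0.0638
R2 (z=110.0): wet=0.90 → w = 0.9000
R3 (z=65.0): cool=0.59 → w = 0.5900
R4 (z=128.0): ¬bright=1−0.07=0.93, wet=0.90; AND[a·b] → w = 0.8370
Weighted average = (0.0638·62.0 + 0.9000·110.0 + 0.5900·65.0 + 0.8370·128.0) / (0.0638 + 0.9000 + 0.5900 + 0.8370)
  = 248.4416 / 2.3908 = 103.92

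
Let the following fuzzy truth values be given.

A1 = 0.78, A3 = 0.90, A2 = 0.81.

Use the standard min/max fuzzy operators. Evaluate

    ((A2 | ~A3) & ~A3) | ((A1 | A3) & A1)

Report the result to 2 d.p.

0.78

~A3 = 1 − 0.90 = 0.10
A2 | ~A3 = max(a, b) on (0.81, 0.10) = 0.81
~A3 = 1 − 0.90 = 0.10
(A2 | ~A3) & ~A3 = min(a, b) on (0.81, 0.10) = 0.10
A1 | A3 = max(a, b) on (0.78, 0.90) = 0.90
(A1 | A3) & A1 = min(a, b) on (0.90, 0.78) = 0.78
((A2 | ~A3) & ~A3) | ((A1 | A3) & A1) = max(a, b) on (0.10, 0.78) = 0.78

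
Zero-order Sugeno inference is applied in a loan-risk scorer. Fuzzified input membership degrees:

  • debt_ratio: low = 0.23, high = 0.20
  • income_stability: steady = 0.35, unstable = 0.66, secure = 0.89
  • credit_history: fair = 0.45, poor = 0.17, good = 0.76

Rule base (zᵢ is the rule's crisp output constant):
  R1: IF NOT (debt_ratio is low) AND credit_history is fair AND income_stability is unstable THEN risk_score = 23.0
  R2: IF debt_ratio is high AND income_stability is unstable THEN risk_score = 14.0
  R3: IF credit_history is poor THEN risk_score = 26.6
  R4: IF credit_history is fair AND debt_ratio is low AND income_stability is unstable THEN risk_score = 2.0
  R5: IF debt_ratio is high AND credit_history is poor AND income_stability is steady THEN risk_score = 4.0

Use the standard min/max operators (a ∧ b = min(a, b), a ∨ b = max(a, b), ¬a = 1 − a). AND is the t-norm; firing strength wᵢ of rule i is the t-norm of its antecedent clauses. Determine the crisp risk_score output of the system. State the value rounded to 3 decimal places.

R1 (z=23.0): ¬low=1−0.23=0.77, fair=0.45, unstable=0.66; AND[min(a, b)] → w = 0.45
R2 (z=14.0): high=0.20, unstable=0.66; AND[min(a, b)] → w = 0.20
R3 (z=26.6): poor=0.17 → w = 0.17
R4 (z=2.0): fair=0.45, low=0.23, unstable=0.66; AND[min(a, b)] → w = 0.23
R5 (z=4.0): high=0.20, poor=0.17, steady=0.35; AND[min(a, b)] → w = 0.17
Weighted average = (0.45·23.0 + 0.20·14.0 + 0.17·26.6 + 0.23·2.0 + 0.17·4.0) / (0.45 + 0.20 + 0.17 + 0.23 + 0.17)
  = 18.8120 / 1.2200 = 15.420

15.420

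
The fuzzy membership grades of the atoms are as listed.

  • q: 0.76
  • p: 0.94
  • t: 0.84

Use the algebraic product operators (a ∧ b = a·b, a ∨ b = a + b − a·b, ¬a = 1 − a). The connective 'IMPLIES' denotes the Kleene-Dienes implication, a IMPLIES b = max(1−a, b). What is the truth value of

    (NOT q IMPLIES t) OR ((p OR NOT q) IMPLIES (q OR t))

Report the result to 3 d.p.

NOT q = 1 − 0.7600 = 0.2400
NOT q IMPLIES t  [Kleene-Dienes: max(1−a, b)] with a=0.2400, b=0.8400 → 0.8400
NOT q = 1 − 0.7600 = 0.2400
p OR NOT q = a + b − a·b on (0.9400, 0.2400) = 0.9544
q OR t = a + b − a·b on (0.7600, 0.8400) = 0.9616
(p OR NOT q) IMPLIES (q OR t)  [Kleene-Dienes: max(1−a, b)] with a=0.9544, b=0.9616 → 0.9616
(NOT q IMPLIES t) OR ((p OR NOT q) IMPLIES (q OR t)) = a + b − a·b on (0.8400, 0.9616) = 0.9939

0.994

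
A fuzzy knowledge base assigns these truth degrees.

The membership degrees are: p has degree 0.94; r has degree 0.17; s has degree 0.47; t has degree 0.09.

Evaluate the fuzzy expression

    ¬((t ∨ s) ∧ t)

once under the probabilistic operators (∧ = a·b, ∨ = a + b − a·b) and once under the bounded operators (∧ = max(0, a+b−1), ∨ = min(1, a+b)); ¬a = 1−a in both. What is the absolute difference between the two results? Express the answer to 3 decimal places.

Under probabilistic:
  t ∨ s = a + b − a·b on (0.0900, 0.4700) = 0.5177
  (t ∨ s) ∧ t = a·b on (0.5177, 0.0900) = 0.0466
  ¬((t ∨ s) ∧ t) = 1 − 0.0466 = 0.9534
  → value = 0.9534
Under bounded:
  t ∨ s = min(1, a+b) on (0.09, 0.47) = 0.56
  (t ∨ s) ∧ t = max(0, a+b−1) on (0.56, 0.09) = 0.00
  ¬((t ∨ s) ∧ t) = 1 − 0.00 = 1.00
  → value = 1.0000
|0.9534 − 1.0000| = 0.047

0.047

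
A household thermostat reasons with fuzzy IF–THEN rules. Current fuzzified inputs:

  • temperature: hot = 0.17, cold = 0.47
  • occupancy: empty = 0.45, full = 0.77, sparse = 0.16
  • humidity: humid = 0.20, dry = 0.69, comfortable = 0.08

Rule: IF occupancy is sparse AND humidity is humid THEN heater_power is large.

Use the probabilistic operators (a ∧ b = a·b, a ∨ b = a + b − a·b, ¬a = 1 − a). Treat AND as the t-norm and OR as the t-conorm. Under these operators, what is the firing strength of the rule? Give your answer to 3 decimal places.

firing strength: sparse=0.16, humid=0.20; AND[a·b] → w = 0.0320

0.032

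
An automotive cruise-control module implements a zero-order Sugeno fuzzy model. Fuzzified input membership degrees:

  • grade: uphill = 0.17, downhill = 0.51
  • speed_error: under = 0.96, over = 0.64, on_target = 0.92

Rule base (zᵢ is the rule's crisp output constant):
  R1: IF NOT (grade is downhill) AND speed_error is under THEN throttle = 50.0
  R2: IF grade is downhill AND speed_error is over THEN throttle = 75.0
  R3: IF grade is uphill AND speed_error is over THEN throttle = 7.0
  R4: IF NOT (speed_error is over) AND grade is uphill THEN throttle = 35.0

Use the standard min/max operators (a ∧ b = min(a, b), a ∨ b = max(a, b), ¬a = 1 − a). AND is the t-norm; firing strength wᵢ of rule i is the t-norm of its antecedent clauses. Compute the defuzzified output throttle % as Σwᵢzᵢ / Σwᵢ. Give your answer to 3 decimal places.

52.157

R1 (z=50.0): ¬downhill=1−0.51=0.49, under=0.96; AND[min(a, b)] → w = 0.49
R2 (z=75.0): downhill=0.51, over=0.64; AND[min(a, b)] → w = 0.51
R3 (z=7.0): uphill=0.17, over=0.64; AND[min(a, b)] → w = 0.17
R4 (z=35.0): ¬over=1−0.64=0.36, uphill=0.17; AND[min(a, b)] → w = 0.17
Weighted average = (0.49·50.0 + 0.51·75.0 + 0.17·7.0 + 0.17·35.0) / (0.49 + 0.51 + 0.17 + 0.17)
  = 69.8900 / 1.3400 = 52.157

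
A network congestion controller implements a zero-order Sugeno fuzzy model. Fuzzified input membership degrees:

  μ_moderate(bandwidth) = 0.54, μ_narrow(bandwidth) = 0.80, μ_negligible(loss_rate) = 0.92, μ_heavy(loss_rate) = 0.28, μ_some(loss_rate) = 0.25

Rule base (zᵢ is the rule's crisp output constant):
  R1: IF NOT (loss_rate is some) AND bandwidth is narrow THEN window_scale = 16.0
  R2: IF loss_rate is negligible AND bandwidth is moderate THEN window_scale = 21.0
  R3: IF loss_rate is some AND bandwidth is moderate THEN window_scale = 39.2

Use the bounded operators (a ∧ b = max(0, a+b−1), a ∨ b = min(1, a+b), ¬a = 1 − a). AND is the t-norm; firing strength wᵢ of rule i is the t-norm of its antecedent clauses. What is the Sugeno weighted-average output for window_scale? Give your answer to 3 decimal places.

R1 (z=16.0): ¬some=1−0.25=0.75, narrow=0.80; AND[max(0, a+b−1)] → w = 0.55
R2 (z=21.0): negligible=0.92, moderate=0.54; AND[max(0, a+b−1)] → w = 0.46
R3 (z=39.2): some=0.25, moderate=0.54; AND[max(0, a+b−1)] → w = 0.00
Weighted average = (0.55·16.0 + 0.46·21.0 + 0.00·39.2) / (0.55 + 0.46 + 0.00)
  = 18.4600 / 1.0100 = 18.277

18.277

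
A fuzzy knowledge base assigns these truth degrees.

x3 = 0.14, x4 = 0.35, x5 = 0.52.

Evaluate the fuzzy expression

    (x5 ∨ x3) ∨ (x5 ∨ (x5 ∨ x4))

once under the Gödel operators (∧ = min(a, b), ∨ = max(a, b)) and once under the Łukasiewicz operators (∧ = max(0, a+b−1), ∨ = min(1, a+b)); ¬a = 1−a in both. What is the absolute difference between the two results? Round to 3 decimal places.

0.480

Under Gödel:
  x5 ∨ x3 = max(a, b) on (0.52, 0.14) = 0.52
  x5 ∨ x4 = max(a, b) on (0.52, 0.35) = 0.52
  x5 ∨ (x5 ∨ x4) = max(a, b) on (0.52, 0.52) = 0.52
  (x5 ∨ x3) ∨ (x5 ∨ (x5 ∨ x4)) = max(a, b) on (0.52, 0.52) = 0.52
  → value = 0.5200
Under Łukasiewicz:
  x5 ∨ x3 = min(1, a+b) on (0.52, 0.14) = 0.66
  x5 ∨ x4 = min(1, a+b) on (0.52, 0.35) = 0.87
  x5 ∨ (x5 ∨ x4) = min(1, a+b) on (0.52, 0.87) = 1.00
  (x5 ∨ x3) ∨ (x5 ∨ (x5 ∨ x4)) = min(1, a+b) on (0.66, 1.00) = 1.00
  → value = 1.0000
|0.5200 − 1.0000| = 0.480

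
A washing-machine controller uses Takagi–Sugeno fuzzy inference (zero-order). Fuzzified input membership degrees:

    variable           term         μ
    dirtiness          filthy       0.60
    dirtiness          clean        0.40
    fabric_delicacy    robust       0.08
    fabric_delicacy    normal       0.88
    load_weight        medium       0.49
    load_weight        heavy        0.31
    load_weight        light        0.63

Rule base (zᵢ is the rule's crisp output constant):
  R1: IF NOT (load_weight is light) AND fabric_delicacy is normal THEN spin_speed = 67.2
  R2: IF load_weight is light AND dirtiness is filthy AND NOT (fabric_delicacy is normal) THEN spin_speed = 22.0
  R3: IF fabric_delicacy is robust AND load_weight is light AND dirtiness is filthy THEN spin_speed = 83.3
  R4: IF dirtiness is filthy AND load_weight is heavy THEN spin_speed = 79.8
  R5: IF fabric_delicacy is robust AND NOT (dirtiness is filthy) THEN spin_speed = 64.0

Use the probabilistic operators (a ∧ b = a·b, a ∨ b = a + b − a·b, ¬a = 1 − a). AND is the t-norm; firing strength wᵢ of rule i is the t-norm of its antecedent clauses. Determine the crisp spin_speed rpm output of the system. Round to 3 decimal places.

68.295

R1 (z=67.2): ¬light=1−0.63=0.37, normal=0.88; AND[a·b] → w = 0.3256
R2 (z=22.0): light=0.63, filthy=0.60, ¬normal=1−0.88=0.12; AND[a·b] → w = 0.0454
R3 (z=83.3): robust=0.08, light=0.63, filthy=0.60; AND[a·b] → w = 0.0302
R4 (z=79.8): filthy=0.60, heavy=0.31; AND[a·b] → w = 0.1860
R5 (z=64.0): robust=0.08, ¬filthy=1−0.60=0.40; AND[a·b] → w = 0.0320
Weighted average = (0.3256·67.2 + 0.0454·22.0 + 0.0302·83.3 + 0.1860·79.8 + 0.0320·64.0) / (0.3256 + 0.0454 + 0.0302 + 0.1860 + 0.0320)
  = 42.2880 / 0.6192 = 68.295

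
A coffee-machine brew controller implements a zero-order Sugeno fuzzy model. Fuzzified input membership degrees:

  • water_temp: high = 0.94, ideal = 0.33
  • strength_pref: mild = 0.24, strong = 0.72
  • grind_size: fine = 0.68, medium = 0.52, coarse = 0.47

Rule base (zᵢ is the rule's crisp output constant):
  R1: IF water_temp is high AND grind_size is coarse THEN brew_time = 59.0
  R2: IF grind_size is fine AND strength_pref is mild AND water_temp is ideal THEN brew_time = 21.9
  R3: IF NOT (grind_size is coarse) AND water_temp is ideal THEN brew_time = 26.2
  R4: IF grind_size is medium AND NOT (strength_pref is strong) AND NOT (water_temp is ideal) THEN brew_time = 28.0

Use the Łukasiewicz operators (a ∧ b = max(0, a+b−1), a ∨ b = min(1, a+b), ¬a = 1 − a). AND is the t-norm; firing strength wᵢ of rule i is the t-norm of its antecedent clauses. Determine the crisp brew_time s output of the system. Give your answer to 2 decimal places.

R1 (z=59.0): high=0.94, coarse=0.47; AND[max(0, a+b−1)] → w = 0.41
R2 (z=21.9): fine=0.68, mild=0.24, ideal=0.33; AND[max(0, a+b−1)] → w = 0.00
R3 (z=26.2): ¬coarse=1−0.47=0.53, ideal=0.33; AND[max(0, a+b−1)] → w = 0.00
R4 (z=28.0): medium=0.52, ¬strong=1−0.72=0.28, ¬ideal=1−0.33=0.67; AND[max(0, a+b−1)] → w = 0.00
Weighted average = (0.41·59.0 + 0.00·21.9 + 0.00·26.2 + 0.00·28.0) / (0.41 + 0.00 + 0.00 + 0.00)
  = 24.1900 / 0.4100 = 59.00

59.00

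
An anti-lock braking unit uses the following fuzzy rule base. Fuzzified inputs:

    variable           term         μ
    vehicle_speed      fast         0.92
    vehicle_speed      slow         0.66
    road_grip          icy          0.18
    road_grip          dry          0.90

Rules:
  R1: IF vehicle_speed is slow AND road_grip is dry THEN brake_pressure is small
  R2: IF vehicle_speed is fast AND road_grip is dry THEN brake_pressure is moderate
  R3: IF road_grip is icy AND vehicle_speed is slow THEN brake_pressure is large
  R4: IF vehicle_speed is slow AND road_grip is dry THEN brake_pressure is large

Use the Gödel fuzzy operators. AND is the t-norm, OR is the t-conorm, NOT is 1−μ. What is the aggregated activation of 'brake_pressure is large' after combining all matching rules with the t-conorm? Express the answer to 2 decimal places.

R1: slow=0.66, dry=0.90; AND[min(a, b)] → w = 0.66
R2: fast=0.92, dry=0.90; AND[min(a, b)] → w = 0.90
R3: icy=0.18, slow=0.66; AND[min(a, b)] → w = 0.18
R4: slow=0.66, dry=0.90; AND[min(a, b)] → w = 0.66
Rules with consequent 'large': {R3, R4} → strengths 0.18, 0.66
Aggregate via t-conorm [max(a, b)]: 0.66

0.66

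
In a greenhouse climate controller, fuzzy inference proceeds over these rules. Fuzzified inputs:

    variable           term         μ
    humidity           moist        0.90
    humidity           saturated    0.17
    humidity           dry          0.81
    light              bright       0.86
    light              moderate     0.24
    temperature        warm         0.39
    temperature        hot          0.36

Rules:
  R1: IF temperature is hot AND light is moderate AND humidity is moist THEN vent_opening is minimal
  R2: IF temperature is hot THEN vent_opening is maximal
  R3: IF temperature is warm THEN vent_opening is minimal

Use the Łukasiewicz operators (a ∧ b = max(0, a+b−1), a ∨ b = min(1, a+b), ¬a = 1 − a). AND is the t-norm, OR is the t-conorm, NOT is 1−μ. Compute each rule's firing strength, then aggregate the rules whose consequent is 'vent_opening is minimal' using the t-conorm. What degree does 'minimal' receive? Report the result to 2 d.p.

R1: hot=0.36, moderate=0.24, moist=0.90; AND[max(0, a+b−1)] → w = 0.00
R2: hot=0.36 → w = 0.36
R3: warm=0.39 → w = 0.39
Rules with consequent 'minimal': {R1, R3} → strengths 0.00, 0.39
Aggregate via t-conorm [min(1, a+b)]: 0.39

0.39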